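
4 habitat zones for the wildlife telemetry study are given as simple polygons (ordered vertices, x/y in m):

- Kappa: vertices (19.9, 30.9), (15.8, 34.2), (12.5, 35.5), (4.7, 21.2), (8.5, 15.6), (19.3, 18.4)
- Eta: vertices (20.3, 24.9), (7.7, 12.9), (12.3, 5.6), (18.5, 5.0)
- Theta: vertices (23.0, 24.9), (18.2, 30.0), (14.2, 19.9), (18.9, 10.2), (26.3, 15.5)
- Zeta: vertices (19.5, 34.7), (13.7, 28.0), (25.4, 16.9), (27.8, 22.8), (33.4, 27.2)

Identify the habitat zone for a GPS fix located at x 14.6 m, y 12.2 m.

Cast a ray rightward from (14.6, 12.2). For each polygon, the edges (by vertex number in listed order) whose endpoints lie on opposite sides of y = 12.2, where each meets that height, and whether that is right or left of the point:
Kappa: no edge straddles that height → 0 crossings.
Eta: 2–3 at x≈8.14 (left), 4–1 at x≈19.15 (right) → 1 crossing.
Theta: 3–4 at x≈17.93 (right), 4–5 at x≈21.69 (right) → 2 crossings.
Zeta: no edge straddles that height → 0 crossings.
Only Eta has an odd count, so the point is inside Eta.

Eta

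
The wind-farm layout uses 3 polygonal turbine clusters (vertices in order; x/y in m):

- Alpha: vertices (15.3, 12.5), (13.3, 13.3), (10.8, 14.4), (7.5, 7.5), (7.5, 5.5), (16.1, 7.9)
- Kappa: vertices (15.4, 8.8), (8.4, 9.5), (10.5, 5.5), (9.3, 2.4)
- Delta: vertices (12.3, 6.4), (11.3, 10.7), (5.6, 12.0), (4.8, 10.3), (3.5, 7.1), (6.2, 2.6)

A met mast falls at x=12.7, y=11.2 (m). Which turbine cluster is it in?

Cast a ray rightward from (12.7, 11.2). For each polygon, the edges (by vertex number in listed order) whose endpoints lie on opposite sides of y = 11.2, where each meets that height, and whether that is right or left of the point:
Alpha: 3–4 at x≈9.27 (left), 6–1 at x≈15.53 (right) → 1 crossing.
Kappa: no edge straddles that height → 0 crossings.
Delta: 2–3 at x≈9.11 (left), 3–4 at x≈5.22 (left) → 0 crossings.
Only Alpha has an odd count, so the point is inside Alpha.

Alpha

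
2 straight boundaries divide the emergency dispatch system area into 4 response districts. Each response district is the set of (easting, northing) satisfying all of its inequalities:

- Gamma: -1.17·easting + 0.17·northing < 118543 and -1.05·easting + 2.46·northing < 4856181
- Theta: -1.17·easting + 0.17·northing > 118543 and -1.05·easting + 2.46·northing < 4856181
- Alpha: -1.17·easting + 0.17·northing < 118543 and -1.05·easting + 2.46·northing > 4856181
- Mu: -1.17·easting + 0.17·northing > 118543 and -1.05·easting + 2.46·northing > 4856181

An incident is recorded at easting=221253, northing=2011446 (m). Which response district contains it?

Gamma

-1.17·221253 + 0.17·2011446 = 83079.810, which is < 118543
-1.05·221253 + 2.46·2011446 = 4715841.510, which is < 4856181
This sign pattern matches Gamma.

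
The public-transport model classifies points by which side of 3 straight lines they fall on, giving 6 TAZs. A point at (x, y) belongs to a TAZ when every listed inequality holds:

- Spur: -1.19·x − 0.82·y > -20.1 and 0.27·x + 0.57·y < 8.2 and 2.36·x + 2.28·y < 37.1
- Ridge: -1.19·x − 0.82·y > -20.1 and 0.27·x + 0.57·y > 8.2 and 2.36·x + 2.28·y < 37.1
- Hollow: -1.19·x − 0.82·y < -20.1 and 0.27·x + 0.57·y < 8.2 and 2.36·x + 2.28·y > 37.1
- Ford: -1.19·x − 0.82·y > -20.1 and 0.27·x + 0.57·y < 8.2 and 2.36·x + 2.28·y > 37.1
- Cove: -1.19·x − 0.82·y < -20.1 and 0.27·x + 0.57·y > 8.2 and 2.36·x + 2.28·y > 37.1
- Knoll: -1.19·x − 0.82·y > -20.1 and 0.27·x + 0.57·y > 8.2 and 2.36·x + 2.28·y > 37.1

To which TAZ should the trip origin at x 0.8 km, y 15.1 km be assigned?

Ridge

-1.19·0.8 − 0.82·15.1 = -13.334, which is > -20.1
0.27·0.8 + 0.57·15.1 = 8.823, which is > 8.2
2.36·0.8 + 2.28·15.1 = 36.316, which is < 37.1
This sign pattern matches Ridge.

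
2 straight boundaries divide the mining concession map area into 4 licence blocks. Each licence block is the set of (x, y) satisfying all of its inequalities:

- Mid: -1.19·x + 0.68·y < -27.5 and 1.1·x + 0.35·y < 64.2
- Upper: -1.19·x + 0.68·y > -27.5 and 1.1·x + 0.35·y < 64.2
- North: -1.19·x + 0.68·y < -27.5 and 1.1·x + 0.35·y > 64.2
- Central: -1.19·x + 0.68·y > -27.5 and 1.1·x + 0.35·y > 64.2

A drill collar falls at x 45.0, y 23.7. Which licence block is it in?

-1.19·45.0 + 0.68·23.7 = -37.434, which is < -27.5
1.1·45.0 + 0.35·23.7 = 57.795, which is < 64.2
This sign pattern matches Mid.

Mid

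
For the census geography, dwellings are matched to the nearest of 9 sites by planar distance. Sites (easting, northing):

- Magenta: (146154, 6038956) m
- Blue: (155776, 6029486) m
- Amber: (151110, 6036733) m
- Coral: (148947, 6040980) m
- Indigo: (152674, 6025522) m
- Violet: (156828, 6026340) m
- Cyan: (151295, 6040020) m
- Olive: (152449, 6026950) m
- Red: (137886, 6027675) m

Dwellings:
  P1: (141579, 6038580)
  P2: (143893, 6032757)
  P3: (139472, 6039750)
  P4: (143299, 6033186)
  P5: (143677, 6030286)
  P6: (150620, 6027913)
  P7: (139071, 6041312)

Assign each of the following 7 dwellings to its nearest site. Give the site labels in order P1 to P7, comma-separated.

Magenta, Magenta, Magenta, Magenta, Red, Olive, Magenta

P1 → Magenta (d²=21072001.00)
P2 → Magenta (d²=43539722.00)
P3 → Magenta (d²=45279560.00)
P4 → Magenta (d²=41443925.00)
P5 → Red (d²=40353002.00)
P6 → Olive (d²=4272610.00)
P7 → Magenta (d²=55719625.00)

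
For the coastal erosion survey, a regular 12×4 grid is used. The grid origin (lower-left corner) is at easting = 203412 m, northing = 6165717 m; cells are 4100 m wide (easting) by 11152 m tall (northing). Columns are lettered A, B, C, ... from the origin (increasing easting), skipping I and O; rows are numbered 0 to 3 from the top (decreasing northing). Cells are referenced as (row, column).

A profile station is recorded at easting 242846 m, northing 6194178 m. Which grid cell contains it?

(1, K)

Column index: ⌊(242846 − 203412) / 4100⌋ = ⌊9.618⌋ = 9 → column K
Row offset from origin: ⌊(6194178 − 6165717) / 11152⌋ = ⌊2.552⌋ = 2 → row 1 (counted from top)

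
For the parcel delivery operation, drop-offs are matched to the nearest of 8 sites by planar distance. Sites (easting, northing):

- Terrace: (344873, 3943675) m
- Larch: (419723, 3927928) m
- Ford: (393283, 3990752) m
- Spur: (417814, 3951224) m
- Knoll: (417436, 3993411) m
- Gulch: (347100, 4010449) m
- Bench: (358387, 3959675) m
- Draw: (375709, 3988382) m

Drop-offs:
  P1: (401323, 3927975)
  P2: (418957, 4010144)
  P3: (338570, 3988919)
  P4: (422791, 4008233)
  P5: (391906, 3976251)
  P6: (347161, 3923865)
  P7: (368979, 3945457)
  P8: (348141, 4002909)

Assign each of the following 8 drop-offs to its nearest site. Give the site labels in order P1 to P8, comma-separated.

P1 → Larch (d²=338562209.00)
P2 → Knoll (d²=282306730.00)
P3 → Gulch (d²=536301800.00)
P4 → Knoll (d²=248367709.00)
P5 → Ford (d²=212175130.00)
P6 → Terrace (d²=397671044.00)
P7 → Bench (d²=314341988.00)
P8 → Gulch (d²=57935281.00)

Larch, Knoll, Gulch, Knoll, Ford, Terrace, Bench, Gulch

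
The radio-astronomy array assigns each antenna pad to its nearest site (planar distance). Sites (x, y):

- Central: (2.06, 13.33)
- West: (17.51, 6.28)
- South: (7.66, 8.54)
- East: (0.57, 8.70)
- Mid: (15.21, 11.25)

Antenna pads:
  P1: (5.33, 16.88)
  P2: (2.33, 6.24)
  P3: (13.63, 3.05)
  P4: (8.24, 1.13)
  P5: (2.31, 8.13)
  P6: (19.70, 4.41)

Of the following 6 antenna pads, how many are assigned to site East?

2

P1 → Central
P2 → East
P3 → West
P4 → South
P5 → East
P6 → West
2 of the 6 go to East.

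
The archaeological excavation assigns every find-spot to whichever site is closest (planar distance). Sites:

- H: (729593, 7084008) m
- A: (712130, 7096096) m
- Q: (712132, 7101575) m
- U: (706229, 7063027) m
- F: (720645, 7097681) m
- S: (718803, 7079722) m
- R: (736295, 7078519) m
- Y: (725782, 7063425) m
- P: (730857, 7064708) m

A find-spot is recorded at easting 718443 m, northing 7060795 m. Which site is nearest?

Squared distances to each site:
H: 663165869.000; A: 1286014570.000; Q: 1702837121.000; U: 154163620.000; F: 1365425800.000; S: 358360929.000; R: 632834080.000; Y: 60777821.000; P: 169418965.000.
Minimum at Y.

Y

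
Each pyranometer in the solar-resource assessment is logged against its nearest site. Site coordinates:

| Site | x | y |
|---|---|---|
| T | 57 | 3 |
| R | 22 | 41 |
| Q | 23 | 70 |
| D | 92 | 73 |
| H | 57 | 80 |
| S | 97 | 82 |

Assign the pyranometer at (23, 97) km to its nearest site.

Squared distances to each site:
T: 9992.000; R: 3137.000; Q: 729.000; D: 5337.000; H: 1445.000; S: 5701.000.
Minimum at Q.

Q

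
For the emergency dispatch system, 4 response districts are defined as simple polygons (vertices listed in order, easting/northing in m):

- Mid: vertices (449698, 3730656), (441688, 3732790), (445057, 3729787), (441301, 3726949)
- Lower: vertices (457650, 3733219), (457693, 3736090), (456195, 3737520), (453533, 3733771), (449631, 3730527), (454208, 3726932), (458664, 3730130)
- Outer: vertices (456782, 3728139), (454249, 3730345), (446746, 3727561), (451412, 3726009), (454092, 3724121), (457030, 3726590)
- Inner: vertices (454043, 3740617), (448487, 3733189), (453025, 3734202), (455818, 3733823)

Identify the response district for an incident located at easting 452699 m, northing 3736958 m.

Cast a ray rightward from (452699, 3736958). For each polygon, the edges (by vertex number in listed order) whose endpoints lie on opposite sides of northing = 3736958, where each meets that height, and whether that is right or left of the point:
Mid: no edge straddles that height → 0 crossings.
Lower: 2–3 at easting≈456783.7 (right), 3–4 at easting≈455795.9 (right) → 2 crossings.
Outer: no edge straddles that height → 0 crossings.
Inner: 1–2 at easting≈451306.1 (left), 4–1 at easting≈454999.0 (right) → 1 crossing.
Only Inner has an odd count, so the point is inside Inner.

Inner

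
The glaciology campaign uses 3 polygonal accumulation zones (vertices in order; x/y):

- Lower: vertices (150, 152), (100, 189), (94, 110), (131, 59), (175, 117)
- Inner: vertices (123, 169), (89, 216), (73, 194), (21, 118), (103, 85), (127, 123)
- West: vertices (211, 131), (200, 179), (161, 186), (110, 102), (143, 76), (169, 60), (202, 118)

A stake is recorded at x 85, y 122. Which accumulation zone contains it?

Cast a ray rightward from (85, 122). For each polygon, the edges (by vertex number in listed order) whose endpoints lie on opposite sides of y = 122, where each meets that height, and whether that is right or left of the point:
Lower: 2–3 at x≈94.9 (right), 5–1 at x≈171.4 (right) → 2 crossings.
Inner: 3–4 at x≈23.7 (left), 5–6 at x≈126.4 (right) → 1 crossing.
West: 3–4 at x≈122.1 (right), 7–1 at x≈204.8 (right) → 2 crossings.
Only Inner has an odd count, so the point is inside Inner.

Inner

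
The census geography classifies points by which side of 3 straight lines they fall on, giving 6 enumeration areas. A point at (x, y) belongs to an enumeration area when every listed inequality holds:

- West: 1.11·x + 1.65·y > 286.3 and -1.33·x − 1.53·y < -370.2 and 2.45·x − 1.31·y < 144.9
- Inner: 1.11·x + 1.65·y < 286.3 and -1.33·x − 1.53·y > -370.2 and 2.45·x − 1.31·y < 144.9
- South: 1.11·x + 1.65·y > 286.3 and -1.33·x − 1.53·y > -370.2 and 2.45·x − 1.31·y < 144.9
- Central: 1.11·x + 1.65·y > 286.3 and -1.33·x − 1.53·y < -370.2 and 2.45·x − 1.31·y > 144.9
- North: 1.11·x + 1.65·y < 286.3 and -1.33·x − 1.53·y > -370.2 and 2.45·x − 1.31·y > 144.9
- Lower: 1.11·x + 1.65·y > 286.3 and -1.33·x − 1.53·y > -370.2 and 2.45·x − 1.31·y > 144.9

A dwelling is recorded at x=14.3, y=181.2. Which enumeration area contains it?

South

1.11·14.3 + 1.65·181.2 = 314.853, which is > 286.3
-1.33·14.3 − 1.53·181.2 = -296.255, which is > -370.2
2.45·14.3 − 1.31·181.2 = -202.337, which is < 144.9
This sign pattern matches South.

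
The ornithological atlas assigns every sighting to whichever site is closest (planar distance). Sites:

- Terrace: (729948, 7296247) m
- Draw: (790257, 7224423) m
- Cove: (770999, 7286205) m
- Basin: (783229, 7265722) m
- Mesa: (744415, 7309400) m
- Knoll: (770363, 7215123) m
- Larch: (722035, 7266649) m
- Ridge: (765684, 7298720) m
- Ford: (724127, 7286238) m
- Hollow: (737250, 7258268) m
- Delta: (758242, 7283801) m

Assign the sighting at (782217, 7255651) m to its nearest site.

Squared distances to each site:
Terrace: 4380083577.000; Draw: 1039829584.000; Cove: 1059390440.000; Basin: 102449185.000; Mesa: 4317946205.000; Knoll: 1783036100.000; Larch: 3742829128.000; Ridge: 2128278850.000; Ford: 4310012669.000; Hollow: 2028879778.000; Delta: 1367223125.000.
Minimum at Basin.

Basin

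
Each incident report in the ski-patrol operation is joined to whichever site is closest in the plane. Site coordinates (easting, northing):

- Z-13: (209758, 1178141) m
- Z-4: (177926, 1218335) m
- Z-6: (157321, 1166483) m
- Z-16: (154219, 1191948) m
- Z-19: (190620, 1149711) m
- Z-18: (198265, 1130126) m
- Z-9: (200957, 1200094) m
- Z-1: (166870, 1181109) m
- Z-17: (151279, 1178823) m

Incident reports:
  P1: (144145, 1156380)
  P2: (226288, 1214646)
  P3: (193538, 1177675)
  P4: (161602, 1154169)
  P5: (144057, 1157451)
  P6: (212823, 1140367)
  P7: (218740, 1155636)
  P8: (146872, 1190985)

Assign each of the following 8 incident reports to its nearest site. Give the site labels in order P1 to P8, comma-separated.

Z-6, Z-9, Z-13, Z-6, Z-6, Z-18, Z-13, Z-16

P1 → Z-6 (d²=275677585.00)
P2 → Z-9 (d²=853420265.00)
P3 → Z-13 (d²=263305556.00)
P4 → Z-6 (d²=169961557.00)
P5 → Z-6 (d²=257510720.00)
P6 → Z-18 (d²=316813445.00)
P7 → Z-13 (d²=587151349.00)
P8 → Z-16 (d²=54905778.00)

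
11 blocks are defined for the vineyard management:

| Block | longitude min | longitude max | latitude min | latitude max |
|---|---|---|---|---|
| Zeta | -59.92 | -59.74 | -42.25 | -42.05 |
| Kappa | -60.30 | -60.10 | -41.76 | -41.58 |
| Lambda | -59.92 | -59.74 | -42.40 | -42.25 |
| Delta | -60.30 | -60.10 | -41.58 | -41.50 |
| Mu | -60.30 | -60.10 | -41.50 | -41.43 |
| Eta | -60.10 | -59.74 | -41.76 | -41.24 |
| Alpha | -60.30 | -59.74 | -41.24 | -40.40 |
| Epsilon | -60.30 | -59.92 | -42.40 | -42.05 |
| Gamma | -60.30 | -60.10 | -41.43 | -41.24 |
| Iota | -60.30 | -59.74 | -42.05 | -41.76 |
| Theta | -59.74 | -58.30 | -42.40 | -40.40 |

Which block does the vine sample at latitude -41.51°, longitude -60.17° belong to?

Delta

The point has longitude = -60.17 and latitude = -41.51.
Only Delta satisfies -60.30 ≤ longitude ≤ -60.10 and -41.58 ≤ latitude ≤ -41.50.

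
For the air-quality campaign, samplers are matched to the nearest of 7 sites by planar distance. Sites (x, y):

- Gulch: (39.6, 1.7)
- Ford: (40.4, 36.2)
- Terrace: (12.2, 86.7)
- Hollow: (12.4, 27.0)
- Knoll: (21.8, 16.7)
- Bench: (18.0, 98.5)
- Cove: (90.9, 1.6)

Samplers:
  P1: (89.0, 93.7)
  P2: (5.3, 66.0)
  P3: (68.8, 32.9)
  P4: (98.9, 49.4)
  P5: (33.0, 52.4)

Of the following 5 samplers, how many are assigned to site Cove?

1

P1 → Bench
P2 → Terrace
P3 → Ford
P4 → Cove
P5 → Ford
1 of the 5 goes to Cove.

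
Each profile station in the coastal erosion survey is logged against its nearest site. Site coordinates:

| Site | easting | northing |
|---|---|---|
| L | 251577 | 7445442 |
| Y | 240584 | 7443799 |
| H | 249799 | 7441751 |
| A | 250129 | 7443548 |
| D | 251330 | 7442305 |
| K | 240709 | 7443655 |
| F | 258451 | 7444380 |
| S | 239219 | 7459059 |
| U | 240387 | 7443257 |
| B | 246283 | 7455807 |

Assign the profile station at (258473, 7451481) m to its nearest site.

Squared distances to each site:
L: 84024337.000; Y: 379029445.000; H: 169911176.000; A: 132554825.000; D: 135221425.000; K: 376805972.000; F: 50424685.000; S: 428142600.000; U: 394737572.000; B: 167310376.000.
Minimum at F.

F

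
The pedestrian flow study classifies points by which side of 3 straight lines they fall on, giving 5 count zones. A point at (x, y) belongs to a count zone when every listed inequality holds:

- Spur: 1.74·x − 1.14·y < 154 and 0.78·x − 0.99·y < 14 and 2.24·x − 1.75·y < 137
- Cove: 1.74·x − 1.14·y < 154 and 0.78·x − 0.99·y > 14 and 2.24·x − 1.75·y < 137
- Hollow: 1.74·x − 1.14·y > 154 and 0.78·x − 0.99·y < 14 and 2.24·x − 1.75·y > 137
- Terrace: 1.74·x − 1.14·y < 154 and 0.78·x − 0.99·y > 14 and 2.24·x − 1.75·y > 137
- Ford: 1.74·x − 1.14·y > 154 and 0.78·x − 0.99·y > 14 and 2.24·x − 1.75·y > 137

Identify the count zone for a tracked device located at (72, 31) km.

Cove

1.74·72 − 1.14·31 = 89.940, which is < 154
0.78·72 − 0.99·31 = 25.470, which is > 14
2.24·72 − 1.75·31 = 107.030, which is < 137
This sign pattern matches Cove.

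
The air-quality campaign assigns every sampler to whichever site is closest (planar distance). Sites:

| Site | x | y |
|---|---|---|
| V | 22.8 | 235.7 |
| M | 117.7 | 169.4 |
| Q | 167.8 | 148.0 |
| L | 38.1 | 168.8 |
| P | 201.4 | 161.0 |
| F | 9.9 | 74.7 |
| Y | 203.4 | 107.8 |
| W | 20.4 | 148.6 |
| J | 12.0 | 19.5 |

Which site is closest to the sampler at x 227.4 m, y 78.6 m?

Y

Squared distances to each site:
V: 66541.570; M: 20278.730; Q: 8368.520; L: 43970.530; P: 7465.760; F: 47321.460; Y: 1428.640; W: 47749.000; J: 49889.970.
Minimum at Y.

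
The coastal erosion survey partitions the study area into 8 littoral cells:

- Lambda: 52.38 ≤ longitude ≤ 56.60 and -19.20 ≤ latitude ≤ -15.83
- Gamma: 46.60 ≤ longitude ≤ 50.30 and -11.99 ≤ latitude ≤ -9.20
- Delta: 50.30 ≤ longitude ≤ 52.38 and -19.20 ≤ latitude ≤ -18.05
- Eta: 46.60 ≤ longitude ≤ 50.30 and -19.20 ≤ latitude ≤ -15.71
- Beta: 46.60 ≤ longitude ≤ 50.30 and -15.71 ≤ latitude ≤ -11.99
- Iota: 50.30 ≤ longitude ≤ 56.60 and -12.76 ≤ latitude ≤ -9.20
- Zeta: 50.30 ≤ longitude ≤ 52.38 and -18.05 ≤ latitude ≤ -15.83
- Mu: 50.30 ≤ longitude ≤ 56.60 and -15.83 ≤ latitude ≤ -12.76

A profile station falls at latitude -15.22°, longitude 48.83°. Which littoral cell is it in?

Beta

The point has longitude = 48.83 and latitude = -15.22.
Only Beta satisfies 46.60 ≤ longitude ≤ 50.30 and -15.71 ≤ latitude ≤ -11.99.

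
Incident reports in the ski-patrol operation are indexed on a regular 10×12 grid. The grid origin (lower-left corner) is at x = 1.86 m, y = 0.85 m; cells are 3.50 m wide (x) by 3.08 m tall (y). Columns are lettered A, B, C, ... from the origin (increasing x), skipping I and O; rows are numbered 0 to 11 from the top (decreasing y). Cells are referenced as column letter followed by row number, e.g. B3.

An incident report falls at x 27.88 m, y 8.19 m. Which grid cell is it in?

H9

Column index: ⌊(27.88 − 1.86) / 3.50⌋ = ⌊7.434⌋ = 7 → column H
Row offset from origin: ⌊(8.19 − 0.85) / 3.08⌋ = ⌊2.383⌋ = 2 → row 9 (counted from top)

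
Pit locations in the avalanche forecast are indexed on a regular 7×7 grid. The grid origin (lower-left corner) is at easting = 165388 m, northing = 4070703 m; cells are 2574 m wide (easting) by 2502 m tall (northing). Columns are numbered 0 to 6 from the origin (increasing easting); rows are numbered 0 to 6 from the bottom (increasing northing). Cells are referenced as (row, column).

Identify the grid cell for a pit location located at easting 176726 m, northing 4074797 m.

Column index: ⌊(176726 − 165388) / 2574⌋ = ⌊4.405⌋ = 4
Row offset from origin: ⌊(4074797 − 4070703) / 2502⌋ = ⌊1.636⌋ = 1 → row 1

(1, 4)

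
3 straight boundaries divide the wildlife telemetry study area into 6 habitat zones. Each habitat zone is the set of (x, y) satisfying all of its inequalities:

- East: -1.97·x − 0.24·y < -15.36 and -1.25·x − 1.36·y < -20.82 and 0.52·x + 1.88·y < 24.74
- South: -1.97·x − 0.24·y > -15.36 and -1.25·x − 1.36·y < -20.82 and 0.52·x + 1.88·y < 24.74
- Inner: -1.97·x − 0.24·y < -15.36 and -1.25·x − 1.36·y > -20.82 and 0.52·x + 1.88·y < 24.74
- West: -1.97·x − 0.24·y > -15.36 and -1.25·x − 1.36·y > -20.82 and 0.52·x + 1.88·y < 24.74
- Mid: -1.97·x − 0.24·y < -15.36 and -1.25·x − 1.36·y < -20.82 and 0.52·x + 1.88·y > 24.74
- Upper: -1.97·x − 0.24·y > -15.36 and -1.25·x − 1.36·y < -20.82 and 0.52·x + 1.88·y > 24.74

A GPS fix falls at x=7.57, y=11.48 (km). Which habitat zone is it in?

-1.97·7.57 − 0.24·11.48 = -17.668, which is < -15.36
-1.25·7.57 − 1.36·11.48 = -25.075, which is < -20.82
0.52·7.57 + 1.88·11.48 = 25.519, which is > 24.74
This sign pattern matches Mid.

Mid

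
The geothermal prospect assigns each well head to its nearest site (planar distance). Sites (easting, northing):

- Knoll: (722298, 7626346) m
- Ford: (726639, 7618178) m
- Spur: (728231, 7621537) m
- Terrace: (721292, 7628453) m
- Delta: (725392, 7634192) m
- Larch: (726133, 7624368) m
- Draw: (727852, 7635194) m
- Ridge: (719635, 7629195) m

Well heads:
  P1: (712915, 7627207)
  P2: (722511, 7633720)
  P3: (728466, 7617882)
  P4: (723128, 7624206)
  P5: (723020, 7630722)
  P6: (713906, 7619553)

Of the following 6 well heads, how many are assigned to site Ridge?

P1 → Ridge
P2 → Delta
P3 → Ford
P4 → Knoll
P5 → Terrace
P6 → Knoll
1 of the 6 goes to Ridge.

1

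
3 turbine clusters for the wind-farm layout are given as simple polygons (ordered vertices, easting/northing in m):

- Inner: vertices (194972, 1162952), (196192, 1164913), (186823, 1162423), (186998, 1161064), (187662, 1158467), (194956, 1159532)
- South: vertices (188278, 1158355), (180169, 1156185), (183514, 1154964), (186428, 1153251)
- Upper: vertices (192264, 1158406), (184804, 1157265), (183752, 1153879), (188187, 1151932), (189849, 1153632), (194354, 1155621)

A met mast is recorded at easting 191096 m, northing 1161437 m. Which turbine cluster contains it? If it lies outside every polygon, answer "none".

Cast a ray rightward from (191096, 1161437). For each polygon, the edges (by vertex number in listed order) whose endpoints lie on opposite sides of northing = 1161437, where each meets that height, and whether that is right or left of the point:
Inner: 3–4 at easting≈186950.0 (left), 6–1 at easting≈194964.9 (right) → 1 crossing.
South: no edge straddles that height → 0 crossings.
Upper: no edge straddles that height → 0 crossings.
Only Inner has an odd count, so the point is inside Inner.

Inner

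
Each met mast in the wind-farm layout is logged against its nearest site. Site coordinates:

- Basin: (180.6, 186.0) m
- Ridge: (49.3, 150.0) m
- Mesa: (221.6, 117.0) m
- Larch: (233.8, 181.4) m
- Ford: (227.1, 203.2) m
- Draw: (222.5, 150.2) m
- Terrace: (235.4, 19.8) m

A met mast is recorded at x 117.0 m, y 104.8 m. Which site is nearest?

Ridge

Squared distances to each site:
Basin: 10638.400; Ridge: 6626.330; Mesa: 11090.000; Larch: 19509.800; Ford: 21804.570; Draw: 13191.410; Terrace: 21243.560.
Minimum at Ridge.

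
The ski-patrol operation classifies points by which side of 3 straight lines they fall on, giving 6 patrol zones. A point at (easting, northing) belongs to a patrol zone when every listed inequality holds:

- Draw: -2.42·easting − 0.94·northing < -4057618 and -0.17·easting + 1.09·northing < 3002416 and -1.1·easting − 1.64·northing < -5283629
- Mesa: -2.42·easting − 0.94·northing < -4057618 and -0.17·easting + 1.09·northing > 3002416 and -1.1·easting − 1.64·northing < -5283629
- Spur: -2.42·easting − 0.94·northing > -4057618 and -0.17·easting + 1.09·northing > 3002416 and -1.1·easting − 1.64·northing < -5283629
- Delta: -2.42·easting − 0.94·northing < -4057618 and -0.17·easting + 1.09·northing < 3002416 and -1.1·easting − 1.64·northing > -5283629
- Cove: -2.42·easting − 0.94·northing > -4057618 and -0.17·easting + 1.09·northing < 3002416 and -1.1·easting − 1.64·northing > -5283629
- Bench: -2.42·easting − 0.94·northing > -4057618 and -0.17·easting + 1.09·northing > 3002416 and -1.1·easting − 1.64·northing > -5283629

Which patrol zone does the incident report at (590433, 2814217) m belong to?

Delta

-2.42·590433 − 0.94·2814217 = -4074211.840, which is < -4057618
-0.17·590433 + 1.09·2814217 = 2967122.920, which is < 3002416
-1.1·590433 − 1.64·2814217 = -5264792.180, which is > -5283629
This sign pattern matches Delta.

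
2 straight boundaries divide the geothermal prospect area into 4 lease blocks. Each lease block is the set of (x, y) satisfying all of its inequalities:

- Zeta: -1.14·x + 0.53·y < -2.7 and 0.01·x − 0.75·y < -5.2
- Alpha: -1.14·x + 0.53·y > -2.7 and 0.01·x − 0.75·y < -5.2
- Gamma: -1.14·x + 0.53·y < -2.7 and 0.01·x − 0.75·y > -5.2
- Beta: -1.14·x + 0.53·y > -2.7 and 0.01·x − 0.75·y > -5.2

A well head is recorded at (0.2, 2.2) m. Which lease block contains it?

-1.14·0.2 + 0.53·2.2 = 0.938, which is > -2.7
0.01·0.2 − 0.75·2.2 = -1.648, which is > -5.2
This sign pattern matches Beta.

Beta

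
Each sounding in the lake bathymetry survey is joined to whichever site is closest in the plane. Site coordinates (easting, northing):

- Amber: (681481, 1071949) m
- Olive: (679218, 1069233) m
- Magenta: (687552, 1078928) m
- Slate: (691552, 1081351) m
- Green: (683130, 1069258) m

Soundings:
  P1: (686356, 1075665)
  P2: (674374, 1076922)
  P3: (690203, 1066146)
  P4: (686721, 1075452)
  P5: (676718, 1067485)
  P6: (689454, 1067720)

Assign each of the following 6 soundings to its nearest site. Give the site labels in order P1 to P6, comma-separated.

P1 → Magenta (d²=12077585.00)
P2 → Amber (d²=75240178.00)
P3 → Green (d²=59711873.00)
P4 → Magenta (d²=12773137.00)
P5 → Olive (d²=9305504.00)
P6 → Green (d²=42358420.00)

Magenta, Amber, Green, Magenta, Olive, Green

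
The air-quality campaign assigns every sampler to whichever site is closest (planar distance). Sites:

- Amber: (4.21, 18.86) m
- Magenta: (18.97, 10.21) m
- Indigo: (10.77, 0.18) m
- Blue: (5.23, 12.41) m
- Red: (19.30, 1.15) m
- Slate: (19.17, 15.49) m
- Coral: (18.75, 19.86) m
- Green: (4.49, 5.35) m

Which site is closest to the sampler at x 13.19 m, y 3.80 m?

Indigo

Squared distances to each site:
Amber: 307.444; Magenta: 74.496; Indigo: 18.961; Blue: 137.494; Red: 44.355; Slate: 172.417; Coral: 288.837; Green: 78.092.
Minimum at Indigo.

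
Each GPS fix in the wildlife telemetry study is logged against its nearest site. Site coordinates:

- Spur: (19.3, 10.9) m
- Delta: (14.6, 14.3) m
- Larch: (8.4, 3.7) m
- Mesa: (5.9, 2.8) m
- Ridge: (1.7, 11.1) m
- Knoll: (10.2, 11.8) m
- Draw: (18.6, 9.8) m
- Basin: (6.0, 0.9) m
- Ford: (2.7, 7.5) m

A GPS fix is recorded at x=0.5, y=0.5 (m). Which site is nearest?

Squared distances to each site:
Spur: 461.600; Delta: 389.250; Larch: 72.650; Mesa: 34.450; Ridge: 113.800; Knoll: 221.780; Draw: 414.100; Basin: 30.410; Ford: 53.840.
Minimum at Basin.

Basin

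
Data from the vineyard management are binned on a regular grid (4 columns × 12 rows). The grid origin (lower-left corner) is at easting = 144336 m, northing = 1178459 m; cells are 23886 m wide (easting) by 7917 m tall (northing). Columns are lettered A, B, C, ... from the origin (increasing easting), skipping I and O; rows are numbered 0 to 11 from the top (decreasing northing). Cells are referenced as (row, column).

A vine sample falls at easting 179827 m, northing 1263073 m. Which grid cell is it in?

(1, B)

Column index: ⌊(179827 − 144336) / 23886⌋ = ⌊1.486⌋ = 1 → column B
Row offset from origin: ⌊(1263073 − 1178459) / 7917⌋ = ⌊10.688⌋ = 10 → row 1 (counted from top)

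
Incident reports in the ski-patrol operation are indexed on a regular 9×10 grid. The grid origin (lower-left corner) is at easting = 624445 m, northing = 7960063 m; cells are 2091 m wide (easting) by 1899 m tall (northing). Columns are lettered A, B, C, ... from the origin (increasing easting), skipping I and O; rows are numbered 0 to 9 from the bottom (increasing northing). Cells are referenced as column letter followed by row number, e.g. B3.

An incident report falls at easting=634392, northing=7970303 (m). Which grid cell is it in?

E5

Column index: ⌊(634392 − 624445) / 2091⌋ = ⌊4.757⌋ = 4 → column E
Row offset from origin: ⌊(7970303 − 7960063) / 1899⌋ = ⌊5.392⌋ = 5 → row 5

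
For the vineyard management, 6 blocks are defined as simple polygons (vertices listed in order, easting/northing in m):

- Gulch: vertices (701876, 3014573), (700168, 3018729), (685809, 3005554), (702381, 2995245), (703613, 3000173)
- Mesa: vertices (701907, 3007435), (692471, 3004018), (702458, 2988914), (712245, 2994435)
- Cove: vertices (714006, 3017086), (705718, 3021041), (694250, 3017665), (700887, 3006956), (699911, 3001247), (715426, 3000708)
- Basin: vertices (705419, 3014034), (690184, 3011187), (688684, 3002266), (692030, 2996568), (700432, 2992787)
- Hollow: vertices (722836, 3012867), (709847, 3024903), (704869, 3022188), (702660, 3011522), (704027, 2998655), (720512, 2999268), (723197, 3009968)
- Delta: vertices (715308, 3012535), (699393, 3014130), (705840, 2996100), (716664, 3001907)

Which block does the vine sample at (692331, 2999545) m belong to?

Cast a ray rightward from (692331, 2999545). For each polygon, the edges (by vertex number in listed order) whose endpoints lie on opposite sides of northing = 2999545, where each meets that height, and whether that is right or left of the point:
Gulch: 3–4 at easting≈695468.6 (right), 4–5 at easting≈703456.0 (right) → 2 crossings.
Mesa: 2–3 at easting≈695428.6 (right), 4–1 at easting≈708181.4 (right) → 2 crossings.
Cove: no edge straddles that height → 0 crossings.
Basin: 3–4 at easting≈690281.8 (left), 5–1 at easting≈702018.2 (right) → 1 crossing.
Hollow: 4–5 at easting≈703932.4 (right), 6–7 at easting≈720581.5 (right) → 2 crossings.
Delta: 2–3 at easting≈704608.2 (right), 3–4 at easting≈712261.3 (right) → 2 crossings.
Only Basin has an odd count, so the point is inside Basin.

Basin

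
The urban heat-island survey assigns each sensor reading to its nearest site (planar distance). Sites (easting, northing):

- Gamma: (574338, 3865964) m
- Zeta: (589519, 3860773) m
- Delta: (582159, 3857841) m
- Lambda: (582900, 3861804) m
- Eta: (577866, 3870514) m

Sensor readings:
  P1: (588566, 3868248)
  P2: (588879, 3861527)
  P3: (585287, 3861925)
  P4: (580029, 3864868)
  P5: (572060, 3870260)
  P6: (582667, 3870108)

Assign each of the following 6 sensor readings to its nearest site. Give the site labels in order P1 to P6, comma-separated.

Zeta, Zeta, Lambda, Lambda, Gamma, Eta

P1 → Zeta (d²=56783834.00)
P2 → Zeta (d²=978116.00)
P3 → Lambda (d²=5712410.00)
P4 → Lambda (d²=17630737.00)
P5 → Gamma (d²=23644900.00)
P6 → Eta (d²=23214437.00)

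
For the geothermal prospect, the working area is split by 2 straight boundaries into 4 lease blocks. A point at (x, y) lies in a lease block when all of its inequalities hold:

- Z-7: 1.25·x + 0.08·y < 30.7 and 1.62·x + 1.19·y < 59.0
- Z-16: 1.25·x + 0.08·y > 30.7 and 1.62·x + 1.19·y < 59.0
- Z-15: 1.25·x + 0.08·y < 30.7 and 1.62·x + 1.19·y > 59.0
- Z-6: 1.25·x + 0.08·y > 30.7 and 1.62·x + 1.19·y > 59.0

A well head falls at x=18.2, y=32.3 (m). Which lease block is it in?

1.25·18.2 + 0.08·32.3 = 25.334, which is < 30.7
1.62·18.2 + 1.19·32.3 = 67.921, which is > 59.0
This sign pattern matches Z-15.

Z-15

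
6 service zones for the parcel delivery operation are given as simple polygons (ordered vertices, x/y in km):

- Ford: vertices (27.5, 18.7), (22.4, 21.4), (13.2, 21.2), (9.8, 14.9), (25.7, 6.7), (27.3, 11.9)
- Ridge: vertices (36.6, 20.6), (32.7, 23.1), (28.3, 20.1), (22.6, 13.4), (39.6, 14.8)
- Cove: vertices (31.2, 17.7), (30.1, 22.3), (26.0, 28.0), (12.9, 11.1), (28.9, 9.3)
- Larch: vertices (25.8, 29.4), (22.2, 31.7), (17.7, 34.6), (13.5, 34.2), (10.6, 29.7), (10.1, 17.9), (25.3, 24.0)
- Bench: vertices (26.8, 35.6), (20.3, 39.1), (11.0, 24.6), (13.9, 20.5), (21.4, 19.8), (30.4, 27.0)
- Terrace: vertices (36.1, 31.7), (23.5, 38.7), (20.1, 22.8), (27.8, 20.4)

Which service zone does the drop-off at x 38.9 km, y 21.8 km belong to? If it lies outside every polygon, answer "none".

none

Cast a ray rightward from (38.9, 21.8). For each polygon, the edges (by vertex number in listed order) whose endpoints lie on opposite sides of y = 21.8, where each meets that height, and whether that is right or left of the point:
Ford: no edge straddles that height → 0 crossings.
Ridge: 1–2 at x≈34.73 (left), 2–3 at x≈30.79 (left) → 0 crossings.
Cove: 1–2 at x≈30.22 (left), 3–4 at x≈21.19 (left) → 0 crossings.
Larch: 5–6 at x≈10.27 (left), 6–7 at x≈19.82 (left) → 0 crossings.
Bench: 3–4 at x≈12.98 (left), 5–6 at x≈23.90 (left) → 0 crossings.
Terrace: 3–4 at x≈23.31 (left), 4–1 at x≈28.83 (left) → 0 crossings.
All counts are even, so the point lies outside every listed polygon.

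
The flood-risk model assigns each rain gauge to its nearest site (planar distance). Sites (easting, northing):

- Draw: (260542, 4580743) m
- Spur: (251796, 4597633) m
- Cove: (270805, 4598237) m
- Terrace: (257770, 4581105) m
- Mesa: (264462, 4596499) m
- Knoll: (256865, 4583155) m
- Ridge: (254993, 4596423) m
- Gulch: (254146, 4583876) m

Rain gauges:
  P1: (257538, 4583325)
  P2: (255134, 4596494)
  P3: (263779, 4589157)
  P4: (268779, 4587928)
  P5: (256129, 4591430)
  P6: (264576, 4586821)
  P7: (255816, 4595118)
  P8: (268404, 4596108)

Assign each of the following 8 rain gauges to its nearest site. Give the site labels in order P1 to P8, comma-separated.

Knoll, Ridge, Mesa, Mesa, Ridge, Draw, Ridge, Cove

P1 → Knoll (d²=481829.00)
P2 → Ridge (d²=24922.00)
P3 → Mesa (d²=54371453.00)
P4 → Mesa (d²=92098530.00)
P5 → Ridge (d²=26220545.00)
P6 → Draw (d²=53215240.00)
P7 → Ridge (d²=2380354.00)
P8 → Cove (d²=10297442.00)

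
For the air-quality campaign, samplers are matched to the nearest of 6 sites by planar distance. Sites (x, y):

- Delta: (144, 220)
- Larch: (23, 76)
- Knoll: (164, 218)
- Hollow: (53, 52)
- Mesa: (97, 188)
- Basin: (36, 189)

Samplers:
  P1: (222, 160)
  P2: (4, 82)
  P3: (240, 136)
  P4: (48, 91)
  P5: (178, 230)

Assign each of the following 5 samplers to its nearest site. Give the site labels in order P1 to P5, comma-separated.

P1 → Knoll (d²=6728.00)
P2 → Larch (d²=397.00)
P3 → Knoll (d²=12500.00)
P4 → Larch (d²=850.00)
P5 → Knoll (d²=340.00)

Knoll, Larch, Knoll, Larch, Knoll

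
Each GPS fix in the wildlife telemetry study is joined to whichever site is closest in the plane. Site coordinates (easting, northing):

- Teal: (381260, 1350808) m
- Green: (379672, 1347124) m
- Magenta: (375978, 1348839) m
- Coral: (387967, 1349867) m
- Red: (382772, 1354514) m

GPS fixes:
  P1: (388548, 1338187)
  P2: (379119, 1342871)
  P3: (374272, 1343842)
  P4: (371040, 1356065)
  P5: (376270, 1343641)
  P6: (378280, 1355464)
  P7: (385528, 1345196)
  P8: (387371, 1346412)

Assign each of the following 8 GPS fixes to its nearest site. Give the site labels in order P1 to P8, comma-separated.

P1 → Coral (d²=136759961.00)
P2 → Green (d²=18393818.00)
P3 → Magenta (d²=27880445.00)
P4 → Magenta (d²=76598920.00)
P5 → Green (d²=23704893.00)
P6 → Red (d²=21080564.00)
P7 → Coral (d²=27766962.00)
P8 → Coral (d²=12292241.00)

Coral, Green, Magenta, Magenta, Green, Red, Coral, Coral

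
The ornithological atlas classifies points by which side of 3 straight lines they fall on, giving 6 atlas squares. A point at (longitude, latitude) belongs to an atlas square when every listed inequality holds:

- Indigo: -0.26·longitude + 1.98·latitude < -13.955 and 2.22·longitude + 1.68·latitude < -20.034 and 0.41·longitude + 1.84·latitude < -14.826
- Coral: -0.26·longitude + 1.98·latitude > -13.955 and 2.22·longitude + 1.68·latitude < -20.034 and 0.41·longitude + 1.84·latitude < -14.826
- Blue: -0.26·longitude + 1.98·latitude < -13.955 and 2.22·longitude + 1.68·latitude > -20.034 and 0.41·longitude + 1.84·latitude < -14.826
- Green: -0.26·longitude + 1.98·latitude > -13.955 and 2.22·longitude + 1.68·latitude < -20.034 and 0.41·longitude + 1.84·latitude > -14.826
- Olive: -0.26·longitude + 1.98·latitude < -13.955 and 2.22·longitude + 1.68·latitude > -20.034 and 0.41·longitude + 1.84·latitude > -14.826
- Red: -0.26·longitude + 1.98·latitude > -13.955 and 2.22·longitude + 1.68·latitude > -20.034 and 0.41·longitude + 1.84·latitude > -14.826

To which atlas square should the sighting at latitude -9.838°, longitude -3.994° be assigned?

-0.26·-3.994 + 1.98·-9.838 = -18.441, which is < -13.955
2.22·-3.994 + 1.68·-9.838 = -25.395, which is < -20.034
0.41·-3.994 + 1.84·-9.838 = -19.739, which is < -14.826
This sign pattern matches Indigo.

Indigo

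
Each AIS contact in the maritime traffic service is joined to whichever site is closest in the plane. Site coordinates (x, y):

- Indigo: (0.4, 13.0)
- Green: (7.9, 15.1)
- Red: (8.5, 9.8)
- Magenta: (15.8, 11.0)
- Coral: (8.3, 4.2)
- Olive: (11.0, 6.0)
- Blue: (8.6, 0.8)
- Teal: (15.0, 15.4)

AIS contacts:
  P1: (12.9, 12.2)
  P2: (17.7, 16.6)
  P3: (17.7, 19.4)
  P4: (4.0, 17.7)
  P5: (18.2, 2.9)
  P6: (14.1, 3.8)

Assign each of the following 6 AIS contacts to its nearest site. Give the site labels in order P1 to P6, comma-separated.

Magenta, Teal, Teal, Green, Olive, Olive

P1 → Magenta (d²=9.85)
P2 → Teal (d²=8.73)
P3 → Teal (d²=23.29)
P4 → Green (d²=21.97)
P5 → Olive (d²=61.45)
P6 → Olive (d²=14.45)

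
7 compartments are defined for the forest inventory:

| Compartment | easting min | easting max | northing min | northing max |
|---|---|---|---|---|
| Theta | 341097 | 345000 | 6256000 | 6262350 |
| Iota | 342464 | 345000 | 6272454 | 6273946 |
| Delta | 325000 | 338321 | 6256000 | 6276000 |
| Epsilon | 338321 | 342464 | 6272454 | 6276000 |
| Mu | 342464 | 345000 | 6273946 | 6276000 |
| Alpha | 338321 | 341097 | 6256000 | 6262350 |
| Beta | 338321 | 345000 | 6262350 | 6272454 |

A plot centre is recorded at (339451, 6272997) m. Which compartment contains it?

The point has easting = 339451 and northing = 6272997.
Only Epsilon satisfies 338321 ≤ easting ≤ 342464 and 6272454 ≤ northing ≤ 6276000.

Epsilon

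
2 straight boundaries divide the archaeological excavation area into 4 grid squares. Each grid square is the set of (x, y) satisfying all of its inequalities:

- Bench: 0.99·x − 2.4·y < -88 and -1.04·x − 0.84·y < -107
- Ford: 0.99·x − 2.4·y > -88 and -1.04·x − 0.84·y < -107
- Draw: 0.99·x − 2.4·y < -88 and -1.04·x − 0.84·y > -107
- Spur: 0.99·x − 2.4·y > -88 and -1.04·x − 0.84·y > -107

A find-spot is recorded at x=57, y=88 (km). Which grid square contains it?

0.99·57 − 2.4·88 = -154.770, which is < -88
-1.04·57 − 0.84·88 = -133.200, which is < -107
This sign pattern matches Bench.

Bench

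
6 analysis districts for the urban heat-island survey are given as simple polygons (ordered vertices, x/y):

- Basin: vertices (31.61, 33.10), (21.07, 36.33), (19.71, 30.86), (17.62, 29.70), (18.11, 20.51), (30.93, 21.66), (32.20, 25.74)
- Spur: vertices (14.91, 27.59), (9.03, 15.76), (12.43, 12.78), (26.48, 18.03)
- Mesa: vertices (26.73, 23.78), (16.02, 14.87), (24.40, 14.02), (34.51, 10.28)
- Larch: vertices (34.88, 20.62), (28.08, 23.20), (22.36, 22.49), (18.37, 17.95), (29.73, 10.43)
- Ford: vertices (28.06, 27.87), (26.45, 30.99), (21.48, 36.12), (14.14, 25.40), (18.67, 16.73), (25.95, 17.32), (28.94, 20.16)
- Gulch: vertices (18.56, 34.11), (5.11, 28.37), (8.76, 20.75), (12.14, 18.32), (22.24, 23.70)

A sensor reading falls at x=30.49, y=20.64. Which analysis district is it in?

Larch

Cast a ray rightward from (30.49, 20.64). For each polygon, the edges (by vertex number in listed order) whose endpoints lie on opposite sides of y = 20.64, where each meets that height, and whether that is right or left of the point:
Basin: 4–5 at x≈18.103 (left), 5–6 at x≈19.559 (left) → 0 crossings.
Spur: 1–2 at x≈11.456 (left), 4–1 at x≈23.321 (left) → 0 crossings.
Mesa: 1–2 at x≈22.956 (left), 4–1 at x≈28.540 (left) → 0 crossings.
Larch: 1–2 at x≈34.827 (right), 3–4 at x≈20.734 (left) → 1 crossing.
Ford: 4–5 at x≈16.627 (left), 7–1 at x≈28.885 (left) → 0 crossings.
Gulch: 3–4 at x≈8.913 (left), 4–5 at x≈16.495 (left) → 0 crossings.
Only Larch has an odd count, so the point is inside Larch.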